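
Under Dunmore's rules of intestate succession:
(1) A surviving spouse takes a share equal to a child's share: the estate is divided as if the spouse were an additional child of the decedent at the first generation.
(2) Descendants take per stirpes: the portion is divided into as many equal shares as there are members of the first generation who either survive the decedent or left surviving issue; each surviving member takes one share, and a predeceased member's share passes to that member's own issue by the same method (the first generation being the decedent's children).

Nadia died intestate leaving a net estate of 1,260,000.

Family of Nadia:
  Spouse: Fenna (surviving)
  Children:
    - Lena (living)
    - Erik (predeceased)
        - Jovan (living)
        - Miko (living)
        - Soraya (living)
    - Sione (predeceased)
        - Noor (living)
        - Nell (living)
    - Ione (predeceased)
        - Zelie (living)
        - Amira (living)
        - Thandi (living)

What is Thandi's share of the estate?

The spouse counts as an additional share at the children's level, so there are 5 primary shares of 252,000. Fenna takes one such share (252,000).
The children's combined portion (1,008,000) is divided into 4 shares of 252,000: Lena takes 252,000; Erik's 252,000 share passes to Erik's issue; Sione's 252,000 share passes to Sione's issue; Ione's 252,000 share passes to Ione's issue.
Erik's share (252,000) is divided into 3 shares of 84,000: Jovan, Miko, and Soraya each take 84,000.
Sione's share (252,000) is divided into 2 shares of 126,000: Noor and Nell each take 126,000.
Ione's share (252,000) is divided into 3 shares of 84,000: Zelie, Amira, and Thandi each take 84,000.

Thandi receives 84,000.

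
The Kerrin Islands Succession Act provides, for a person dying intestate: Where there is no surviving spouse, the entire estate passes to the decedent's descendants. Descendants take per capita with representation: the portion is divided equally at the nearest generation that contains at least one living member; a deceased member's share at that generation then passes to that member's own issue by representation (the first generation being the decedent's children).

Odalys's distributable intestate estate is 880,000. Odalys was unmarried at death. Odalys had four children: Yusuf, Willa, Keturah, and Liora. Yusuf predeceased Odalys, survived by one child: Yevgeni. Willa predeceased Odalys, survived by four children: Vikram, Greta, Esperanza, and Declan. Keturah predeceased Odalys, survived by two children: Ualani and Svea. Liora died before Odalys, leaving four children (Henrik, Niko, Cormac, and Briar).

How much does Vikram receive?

The entire 880,000 passes to the descendants.
No child survives, so the initial division is made at the grandchildren's generation.
That amount (880,000) is divided into 11 shares of 80,000: Yevgeni, Vikram, Greta, Esperanza, Declan, Ualani, Svea, Henrik, Niko, Cormac, and Briar each take 80,000.

Vikram receives 80,000.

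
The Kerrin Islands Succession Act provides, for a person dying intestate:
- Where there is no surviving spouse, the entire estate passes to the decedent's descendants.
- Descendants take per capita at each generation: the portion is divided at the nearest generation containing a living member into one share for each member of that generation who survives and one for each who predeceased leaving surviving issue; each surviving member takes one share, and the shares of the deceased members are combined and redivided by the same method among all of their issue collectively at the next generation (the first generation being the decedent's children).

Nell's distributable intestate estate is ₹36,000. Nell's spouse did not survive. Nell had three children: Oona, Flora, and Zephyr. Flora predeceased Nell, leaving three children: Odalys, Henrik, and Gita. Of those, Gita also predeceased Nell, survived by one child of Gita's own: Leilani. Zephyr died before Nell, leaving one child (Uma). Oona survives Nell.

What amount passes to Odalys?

Odalys receives ₹6,000.

The entire ₹36,000 passes to the descendants.
That amount (₹36,000) is divided at the children's generation into 3 shares of ₹12,000. Oona takes ₹12,000. The 2 shares of the deceased (Flora and Zephyr) are combined into a pool of ₹24,000.
That pool (₹24,000) is divided at the grandchildren's generation into 4 shares of ₹6,000. Odalys, Henrik, and Uma each take ₹6,000. The remaining share for the deceased Gita (₹6,000) is carried to the next generation.
That pool (₹6,000) passes entirely to Leilani, the sole taker at the great-grandchildren's generation.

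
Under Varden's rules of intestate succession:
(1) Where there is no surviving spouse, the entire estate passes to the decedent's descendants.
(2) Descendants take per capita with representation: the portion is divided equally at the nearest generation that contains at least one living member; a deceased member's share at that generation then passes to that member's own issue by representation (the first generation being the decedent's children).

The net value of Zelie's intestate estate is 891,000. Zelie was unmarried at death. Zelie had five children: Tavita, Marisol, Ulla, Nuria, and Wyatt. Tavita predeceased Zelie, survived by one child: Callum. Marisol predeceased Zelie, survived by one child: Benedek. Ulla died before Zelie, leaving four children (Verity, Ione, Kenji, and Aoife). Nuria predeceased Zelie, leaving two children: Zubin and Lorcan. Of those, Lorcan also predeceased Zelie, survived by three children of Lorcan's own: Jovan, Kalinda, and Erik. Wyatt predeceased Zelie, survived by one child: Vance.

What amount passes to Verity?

Verity receives 99,000.

The entire 891,000 passes to the descendants.
No child survives, so the initial division is made at the grandchildren's generation.
That amount (891,000) is divided into 9 shares of 99,000: Callum, Benedek, Verity, Ione, Kenji, Aoife, Zubin, and Vance each take 99,000; Lorcan's 99,000 share passes to Lorcan's issue.
Lorcan's share (99,000) is divided into 3 shares of 33,000: Jovan, Kalinda, and Erik each take 33,000.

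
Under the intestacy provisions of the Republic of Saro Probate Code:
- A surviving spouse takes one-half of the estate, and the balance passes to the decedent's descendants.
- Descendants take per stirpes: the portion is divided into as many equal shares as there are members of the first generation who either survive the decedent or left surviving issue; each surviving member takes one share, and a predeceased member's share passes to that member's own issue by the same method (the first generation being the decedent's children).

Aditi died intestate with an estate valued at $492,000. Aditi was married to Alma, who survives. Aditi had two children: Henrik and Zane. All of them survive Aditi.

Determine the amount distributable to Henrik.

Alma takes one-half of $492,000 = $246,000. The remaining $246,000 passes to the descendants.
The descendants' portion ($246,000) is divided into 2 shares of $123,000: Henrik and Zane each take $123,000.

Henrik receives $123,000.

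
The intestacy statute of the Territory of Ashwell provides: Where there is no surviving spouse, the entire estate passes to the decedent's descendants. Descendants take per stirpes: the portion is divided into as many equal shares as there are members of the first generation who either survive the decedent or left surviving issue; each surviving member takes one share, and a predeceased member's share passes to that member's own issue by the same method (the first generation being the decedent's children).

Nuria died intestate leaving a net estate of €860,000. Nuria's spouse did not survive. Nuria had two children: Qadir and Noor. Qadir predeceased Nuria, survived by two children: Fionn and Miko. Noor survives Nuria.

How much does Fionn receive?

The entire €860,000 passes to the descendants.
That amount (€860,000) is divided into 2 shares of €430,000: Noor takes €430,000; Qadir's €430,000 share passes to Qadir's issue.
Qadir's share (€430,000) is divided into 2 shares of €215,000: Fionn and Miko each take €215,000.

Fionn receives €215,000.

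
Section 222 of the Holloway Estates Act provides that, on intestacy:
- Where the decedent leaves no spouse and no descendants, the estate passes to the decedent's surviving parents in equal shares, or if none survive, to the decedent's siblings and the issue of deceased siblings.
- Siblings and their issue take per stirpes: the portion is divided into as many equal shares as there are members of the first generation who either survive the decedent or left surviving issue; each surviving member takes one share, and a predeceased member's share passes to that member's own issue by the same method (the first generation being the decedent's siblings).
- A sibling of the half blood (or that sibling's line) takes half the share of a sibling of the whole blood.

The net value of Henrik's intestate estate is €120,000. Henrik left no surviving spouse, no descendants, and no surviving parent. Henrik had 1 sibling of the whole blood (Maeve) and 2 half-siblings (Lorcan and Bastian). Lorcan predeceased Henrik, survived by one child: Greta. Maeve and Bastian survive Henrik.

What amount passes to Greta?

The entire €120,000 passes to the siblings and their issue.
Counting each half-blood sibling's line as half a unit, there are 2 units in €120,000, so one unit is €60,000. Whole-blood lines (Maeve) take €60,000 each; half-blood lines (Lorcan and Bastian) take €30,000 each.
Lorcan's share (€30,000) passes entirely to Greta.

Greta receives €30,000.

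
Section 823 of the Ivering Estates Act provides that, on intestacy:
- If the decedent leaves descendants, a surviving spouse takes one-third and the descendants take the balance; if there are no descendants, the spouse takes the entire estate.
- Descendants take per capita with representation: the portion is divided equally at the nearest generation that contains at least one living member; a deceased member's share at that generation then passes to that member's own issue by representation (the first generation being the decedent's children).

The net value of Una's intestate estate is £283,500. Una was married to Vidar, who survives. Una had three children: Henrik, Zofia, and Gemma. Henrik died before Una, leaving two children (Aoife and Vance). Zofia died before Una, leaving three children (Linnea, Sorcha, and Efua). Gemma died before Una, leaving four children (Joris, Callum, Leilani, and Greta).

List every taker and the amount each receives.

Vidar takes one-third of £283,500 = £94,500. The remaining £189,000 passes to the descendants.
No child survives, so the initial division is made at the grandchildren's generation.
The descendants' portion (£189,000) is divided into 9 shares of £21,000: Aoife, Vance, Linnea, Sorcha, Efua, Joris, Callum, Leilani, and Greta each take £21,000.

Vidar: £94,500; Aoife: £21,000; Vance: £21,000; Linnea: £21,000; Sorcha: £21,000; Efua: £21,000; Joris: £21,000; Callum: £21,000; Leilani: £21,000; Greta: £21,000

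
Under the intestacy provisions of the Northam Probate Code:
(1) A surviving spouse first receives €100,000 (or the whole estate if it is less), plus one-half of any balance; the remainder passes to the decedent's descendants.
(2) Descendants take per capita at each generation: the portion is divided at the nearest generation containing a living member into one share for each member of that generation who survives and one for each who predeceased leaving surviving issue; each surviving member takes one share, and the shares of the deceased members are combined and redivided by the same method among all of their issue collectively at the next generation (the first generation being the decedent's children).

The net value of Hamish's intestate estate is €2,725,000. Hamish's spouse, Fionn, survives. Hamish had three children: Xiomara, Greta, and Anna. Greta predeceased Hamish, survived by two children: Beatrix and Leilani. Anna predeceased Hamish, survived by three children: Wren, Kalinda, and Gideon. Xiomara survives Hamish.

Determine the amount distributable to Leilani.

Leilani receives €175,000.

Fionn first takes €100,000, leaving a balance of €2,625,000. Fionn then takes one-half of the balance (€1,312,500), for a total of €1,412,500. The remaining €1,312,500 passes to the descendants.
The descendants' portion (€1,312,500) is divided at the children's generation into 3 shares of €437,500. Xiomara takes €437,500. The 2 shares of the deceased (Greta and Anna) are combined into a pool of €875,000.
That pool (€875,000) is divided at the grandchildren's generation equally among Beatrix, Leilani, Wren, Kalinda, and Gideon: €175,000 each.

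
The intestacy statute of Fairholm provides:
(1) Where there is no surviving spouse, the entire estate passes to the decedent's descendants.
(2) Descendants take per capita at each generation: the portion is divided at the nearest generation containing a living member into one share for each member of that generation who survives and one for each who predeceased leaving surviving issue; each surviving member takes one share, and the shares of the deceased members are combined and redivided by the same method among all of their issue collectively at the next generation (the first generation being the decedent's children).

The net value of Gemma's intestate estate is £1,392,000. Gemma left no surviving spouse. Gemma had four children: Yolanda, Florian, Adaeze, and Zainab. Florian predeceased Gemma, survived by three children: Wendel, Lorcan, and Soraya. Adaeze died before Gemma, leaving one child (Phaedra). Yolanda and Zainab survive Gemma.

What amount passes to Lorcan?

The entire £1,392,000 passes to the descendants.
That amount (£1,392,000) is divided at the children's generation into 4 shares of £348,000. Yolanda and Zainab each take £348,000. The 2 shares of the deceased (Florian and Adaeze) are combined into a pool of £696,000.
That pool (£696,000) is divided at the grandchildren's generation equally among Wendel, Lorcan, Soraya, and Phaedra: £174,000 each.

Lorcan receives £174,000.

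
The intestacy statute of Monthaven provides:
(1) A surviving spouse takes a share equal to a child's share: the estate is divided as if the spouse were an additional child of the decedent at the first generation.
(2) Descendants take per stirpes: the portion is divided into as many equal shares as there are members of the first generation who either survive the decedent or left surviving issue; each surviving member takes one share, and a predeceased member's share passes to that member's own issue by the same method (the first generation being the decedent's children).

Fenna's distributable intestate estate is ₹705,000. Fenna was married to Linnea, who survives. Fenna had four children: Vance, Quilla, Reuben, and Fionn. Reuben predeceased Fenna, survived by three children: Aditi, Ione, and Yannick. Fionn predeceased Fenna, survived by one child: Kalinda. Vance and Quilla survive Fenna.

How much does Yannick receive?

The spouse counts as an additional share at the children's level, so there are 5 primary shares of ₹141,000. Linnea takes one such share (₹141,000).
The children's combined portion (₹564,000) is divided into 4 shares of ₹141,000: Vance and Quilla each take ₹141,000; Reuben's ₹141,000 share passes to Reuben's issue; Fionn's ₹141,000 share passes to Fionn's issue.
Reuben's share (₹141,000) is divided into 3 shares of ₹47,000: Aditi, Ione, and Yannick each take ₹47,000.
Fionn's share (₹141,000) passes entirely to Kalinda.

Yannick receives ₹47,000.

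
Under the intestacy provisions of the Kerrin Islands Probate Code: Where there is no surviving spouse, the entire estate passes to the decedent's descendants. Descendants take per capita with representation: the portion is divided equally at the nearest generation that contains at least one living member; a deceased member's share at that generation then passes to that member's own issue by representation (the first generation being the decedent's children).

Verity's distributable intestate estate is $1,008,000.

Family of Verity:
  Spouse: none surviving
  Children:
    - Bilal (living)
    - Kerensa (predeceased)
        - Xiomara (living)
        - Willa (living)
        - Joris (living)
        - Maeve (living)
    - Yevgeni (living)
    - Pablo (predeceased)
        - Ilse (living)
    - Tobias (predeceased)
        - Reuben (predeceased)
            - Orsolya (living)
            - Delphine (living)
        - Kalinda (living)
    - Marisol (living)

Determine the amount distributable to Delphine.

Delphine receives $42,000.

The entire $1,008,000 passes to the descendants.
That amount ($1,008,000) is divided into 6 shares of $168,000: Bilal, Yevgeni, and Marisol each take $168,000; Kerensa's $168,000 share passes to Kerensa's issue; Pablo's $168,000 share passes to Pablo's issue; Tobias's $168,000 share passes to Tobias's issue.
Kerensa's share ($168,000) is divided into 4 shares of $42,000: Xiomara, Willa, Joris, and Maeve each take $42,000.
Pablo's share ($168,000) passes entirely to Ilse.
Tobias's share ($168,000) is divided into 2 shares of $84,000: Kalinda takes $84,000; Reuben's $84,000 share passes to Reuben's issue.
Reuben's share ($84,000) is divided into 2 shares of $42,000: Orsolya and Delphine each take $42,000.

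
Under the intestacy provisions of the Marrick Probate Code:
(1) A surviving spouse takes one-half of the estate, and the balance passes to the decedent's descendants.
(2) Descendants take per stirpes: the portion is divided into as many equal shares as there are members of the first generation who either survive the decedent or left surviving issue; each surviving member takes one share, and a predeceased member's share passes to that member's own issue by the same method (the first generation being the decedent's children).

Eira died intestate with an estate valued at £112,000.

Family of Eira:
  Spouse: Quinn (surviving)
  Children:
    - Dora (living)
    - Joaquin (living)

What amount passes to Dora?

Quinn takes one-half of £112,000 = £56,000. The remaining £56,000 passes to the descendants.
The descendants' portion (£56,000) is divided into 2 shares of £28,000: Dora and Joaquin each take £28,000.

Dora receives £28,000.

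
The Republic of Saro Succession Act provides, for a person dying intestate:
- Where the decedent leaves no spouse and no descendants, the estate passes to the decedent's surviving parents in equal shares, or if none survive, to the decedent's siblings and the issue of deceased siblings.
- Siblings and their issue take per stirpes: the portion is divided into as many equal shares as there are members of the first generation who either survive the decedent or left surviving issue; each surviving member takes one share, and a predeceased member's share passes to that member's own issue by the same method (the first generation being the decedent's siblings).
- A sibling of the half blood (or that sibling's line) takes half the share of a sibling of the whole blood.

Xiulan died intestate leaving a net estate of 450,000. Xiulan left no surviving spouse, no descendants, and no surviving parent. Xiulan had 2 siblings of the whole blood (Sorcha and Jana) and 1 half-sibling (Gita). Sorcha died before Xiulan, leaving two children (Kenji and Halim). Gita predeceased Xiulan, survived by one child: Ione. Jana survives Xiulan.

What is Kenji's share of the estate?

Kenji receives 90,000.

The entire 450,000 passes to the siblings and their issue.
Counting each half-blood sibling's line as half a unit, there are 5/2 units in 450,000, so one unit is 180,000. Whole-blood lines (Sorcha and Jana) take 180,000 each; half-blood lines (Gita) take 90,000 each.
Sorcha's share (180,000) is divided into 2 shares of 90,000: Kenji and Halim each take 90,000.
Gita's share (90,000) passes entirely to Ione.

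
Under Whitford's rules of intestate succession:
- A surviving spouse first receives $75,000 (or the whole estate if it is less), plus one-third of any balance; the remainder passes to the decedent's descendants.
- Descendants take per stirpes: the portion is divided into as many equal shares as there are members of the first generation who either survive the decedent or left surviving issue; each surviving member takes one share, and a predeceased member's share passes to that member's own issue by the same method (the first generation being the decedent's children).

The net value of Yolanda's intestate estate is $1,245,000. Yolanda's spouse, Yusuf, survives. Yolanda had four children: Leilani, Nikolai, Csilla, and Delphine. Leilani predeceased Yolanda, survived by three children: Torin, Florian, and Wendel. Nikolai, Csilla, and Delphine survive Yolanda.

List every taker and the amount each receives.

Yusuf: $465,000; Torin: $65,000; Florian: $65,000; Wendel: $65,000; Nikolai: $195,000; Csilla: $195,000; Delphine: $195,000

Yusuf first takes $75,000, leaving a balance of $1,170,000. Yusuf then takes one-third of the balance ($390,000), for a total of $465,000. The remaining $780,000 passes to the descendants.
The descendants' portion ($780,000) is divided into 4 shares of $195,000: Nikolai, Csilla, and Delphine each take $195,000; Leilani's $195,000 share passes to Leilani's issue.
Leilani's share ($195,000) is divided into 3 shares of $65,000: Torin, Florian, and Wendel each take $65,000.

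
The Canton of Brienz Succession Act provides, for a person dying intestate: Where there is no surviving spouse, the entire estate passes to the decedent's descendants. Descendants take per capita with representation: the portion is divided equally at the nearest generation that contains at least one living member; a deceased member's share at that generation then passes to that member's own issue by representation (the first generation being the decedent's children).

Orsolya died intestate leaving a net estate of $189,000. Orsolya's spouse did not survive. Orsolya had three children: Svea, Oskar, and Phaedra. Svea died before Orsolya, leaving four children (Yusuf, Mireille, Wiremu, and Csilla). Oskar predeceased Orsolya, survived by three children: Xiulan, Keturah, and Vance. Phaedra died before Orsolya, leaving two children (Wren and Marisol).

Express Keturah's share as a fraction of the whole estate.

Keturah receives 1/9 of the estate.

The entire $189,000 passes to the descendants.
No child survives, so the initial division is made at the grandchildren's generation.
That amount ($189,000) is divided into 9 shares of $21,000: Yusuf, Mireille, Wiremu, Csilla, Xiulan, Keturah, Vance, Wren, and Marisol each take $21,000.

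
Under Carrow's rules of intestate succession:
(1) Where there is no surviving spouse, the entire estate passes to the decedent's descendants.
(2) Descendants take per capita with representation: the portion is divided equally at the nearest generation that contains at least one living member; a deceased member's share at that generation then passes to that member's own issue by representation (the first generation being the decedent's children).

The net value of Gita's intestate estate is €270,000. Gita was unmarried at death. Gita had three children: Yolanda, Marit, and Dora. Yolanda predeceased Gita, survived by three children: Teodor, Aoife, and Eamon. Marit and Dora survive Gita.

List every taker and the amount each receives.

The entire €270,000 passes to the descendants.
That amount (€270,000) is divided into 3 shares of €90,000: Marit and Dora each take €90,000; Yolanda's €90,000 share passes to Yolanda's issue.
Yolanda's share (€90,000) is divided into 3 shares of €30,000: Teodor, Aoife, and Eamon each take €30,000.

Teodor: €30,000; Aoife: €30,000; Eamon: €30,000; Marit: €90,000; Dora: €90,000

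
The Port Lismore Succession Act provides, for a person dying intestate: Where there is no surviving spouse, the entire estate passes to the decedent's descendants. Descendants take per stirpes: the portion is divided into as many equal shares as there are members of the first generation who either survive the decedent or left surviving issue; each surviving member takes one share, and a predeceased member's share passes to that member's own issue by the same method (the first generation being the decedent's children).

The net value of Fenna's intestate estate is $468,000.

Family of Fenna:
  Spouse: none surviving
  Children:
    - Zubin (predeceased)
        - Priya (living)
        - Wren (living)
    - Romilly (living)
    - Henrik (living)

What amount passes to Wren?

The entire $468,000 passes to the descendants.
That amount ($468,000) is divided into 3 shares of $156,000: Romilly and Henrik each take $156,000; Zubin's $156,000 share passes to Zubin's issue.
Zubin's share ($156,000) is divided into 2 shares of $78,000: Priya and Wren each take $78,000.

Wren receives $78,000.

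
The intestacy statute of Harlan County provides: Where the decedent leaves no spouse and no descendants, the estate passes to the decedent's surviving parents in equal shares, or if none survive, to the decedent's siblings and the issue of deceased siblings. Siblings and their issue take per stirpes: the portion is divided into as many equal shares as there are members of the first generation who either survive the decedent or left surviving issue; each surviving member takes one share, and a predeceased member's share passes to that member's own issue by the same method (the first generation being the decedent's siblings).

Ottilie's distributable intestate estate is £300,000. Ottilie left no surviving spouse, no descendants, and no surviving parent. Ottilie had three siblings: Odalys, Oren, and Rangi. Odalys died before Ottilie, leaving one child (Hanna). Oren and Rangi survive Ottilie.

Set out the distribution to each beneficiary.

Hanna: £100,000; Oren: £100,000; Rangi: £100,000

The entire £300,000 passes to the siblings and their issue.
That amount (£300,000) is divided into 3 shares of £100,000: Oren and Rangi each take £100,000; Odalys's £100,000 share passes to Odalys's issue.
Odalys's share (£100,000) passes entirely to Hanna.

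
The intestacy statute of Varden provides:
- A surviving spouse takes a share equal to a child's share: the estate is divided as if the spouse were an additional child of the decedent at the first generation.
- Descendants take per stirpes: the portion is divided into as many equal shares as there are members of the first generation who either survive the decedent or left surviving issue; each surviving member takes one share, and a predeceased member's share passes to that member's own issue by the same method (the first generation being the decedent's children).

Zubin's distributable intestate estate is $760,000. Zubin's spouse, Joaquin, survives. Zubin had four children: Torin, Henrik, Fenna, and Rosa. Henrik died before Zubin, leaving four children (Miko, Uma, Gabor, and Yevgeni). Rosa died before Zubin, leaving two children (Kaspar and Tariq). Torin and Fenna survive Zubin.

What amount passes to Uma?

Uma receives $38,000.

The spouse counts as an additional share at the children's level, so there are 5 primary shares of $152,000. Joaquin takes one such share ($152,000).
The children's combined portion ($608,000) is divided into 4 shares of $152,000: Torin and Fenna each take $152,000; Henrik's $152,000 share passes to Henrik's issue; Rosa's $152,000 share passes to Rosa's issue.
Henrik's share ($152,000) is divided into 4 shares of $38,000: Miko, Uma, Gabor, and Yevgeni each take $38,000.
Rosa's share ($152,000) is divided into 2 shares of $76,000: Kaspar and Tariq each take $76,000.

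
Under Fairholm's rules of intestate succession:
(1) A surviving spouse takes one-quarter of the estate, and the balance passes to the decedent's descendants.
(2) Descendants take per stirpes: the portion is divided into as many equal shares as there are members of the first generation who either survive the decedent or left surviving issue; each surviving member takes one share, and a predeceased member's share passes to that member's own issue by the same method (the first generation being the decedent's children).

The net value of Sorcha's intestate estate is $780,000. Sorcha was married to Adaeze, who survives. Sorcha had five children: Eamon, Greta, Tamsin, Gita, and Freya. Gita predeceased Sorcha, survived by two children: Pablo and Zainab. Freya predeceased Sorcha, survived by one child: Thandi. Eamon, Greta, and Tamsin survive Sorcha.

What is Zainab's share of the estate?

Zainab receives $58,500.

Adaeze takes one-quarter of $780,000 = $195,000. The remaining $585,000 passes to the descendants.
The descendants' portion ($585,000) is divided into 5 shares of $117,000: Eamon, Greta, and Tamsin each take $117,000; Gita's $117,000 share passes to Gita's issue; Freya's $117,000 share passes to Freya's issue.
Gita's share ($117,000) is divided into 2 shares of $58,500: Pablo and Zainab each take $58,500.
Freya's share ($117,000) passes entirely to Thandi.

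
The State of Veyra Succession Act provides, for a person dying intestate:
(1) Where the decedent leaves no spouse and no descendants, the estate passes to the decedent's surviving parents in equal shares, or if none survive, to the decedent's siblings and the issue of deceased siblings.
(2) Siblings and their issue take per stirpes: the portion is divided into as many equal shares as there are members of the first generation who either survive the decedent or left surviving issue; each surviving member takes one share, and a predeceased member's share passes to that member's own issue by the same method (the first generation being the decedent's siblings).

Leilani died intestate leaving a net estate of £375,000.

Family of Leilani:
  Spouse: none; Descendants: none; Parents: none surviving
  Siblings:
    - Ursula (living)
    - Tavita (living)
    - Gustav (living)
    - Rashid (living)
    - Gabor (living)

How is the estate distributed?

The entire £375,000 passes to the siblings and their issue.
That amount (£375,000) is divided into 5 shares of £75,000: Ursula, Tavita, Gustav, Rashid, and Gabor each take £75,000.

Ursula: £75,000; Tavita: £75,000; Gustav: £75,000; Rashid: £75,000; Gabor: £75,000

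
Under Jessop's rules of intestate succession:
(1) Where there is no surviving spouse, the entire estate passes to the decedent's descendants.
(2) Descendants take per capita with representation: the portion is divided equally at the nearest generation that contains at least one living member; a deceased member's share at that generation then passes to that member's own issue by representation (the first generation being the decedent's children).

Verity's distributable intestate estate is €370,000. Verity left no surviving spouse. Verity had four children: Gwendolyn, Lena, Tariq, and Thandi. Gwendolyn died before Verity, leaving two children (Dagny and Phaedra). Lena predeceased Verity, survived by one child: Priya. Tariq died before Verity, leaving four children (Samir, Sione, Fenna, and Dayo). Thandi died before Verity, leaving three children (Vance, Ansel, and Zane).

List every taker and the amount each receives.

Dagny: €37,000; Phaedra: €37,000; Priya: €37,000; Samir: €37,000; Sione: €37,000; Fenna: €37,000; Dayo: €37,000; Vance: €37,000; Ansel: €37,000; Zane: €37,000

The entire €370,000 passes to the descendants.
No child survives, so the initial division is made at the grandchildren's generation.
That amount (€370,000) is divided into 10 shares of €37,000: Dagny, Phaedra, Priya, Samir, Sione, Fenna, Dayo, Vance, Ansel, and Zane each take €37,000.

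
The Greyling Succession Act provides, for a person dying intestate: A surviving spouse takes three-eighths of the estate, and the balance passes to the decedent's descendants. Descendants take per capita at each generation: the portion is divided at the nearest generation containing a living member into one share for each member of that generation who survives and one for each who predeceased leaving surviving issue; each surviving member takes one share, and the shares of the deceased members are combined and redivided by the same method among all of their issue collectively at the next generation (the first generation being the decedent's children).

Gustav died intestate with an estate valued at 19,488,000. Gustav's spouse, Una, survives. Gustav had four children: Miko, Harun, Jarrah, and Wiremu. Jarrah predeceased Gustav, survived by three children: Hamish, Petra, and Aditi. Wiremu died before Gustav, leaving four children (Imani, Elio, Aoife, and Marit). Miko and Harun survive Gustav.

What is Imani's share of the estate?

Una takes three-eighths of 19,488,000 = 7,308,000. The remaining 12,180,000 passes to the descendants.
The descendants' portion (12,180,000) is divided at the children's generation into 4 shares of 3,045,000. Miko and Harun each take 3,045,000. The 2 shares of the deceased (Jarrah and Wiremu) are combined into a pool of 6,090,000.
That pool (6,090,000) is divided at the grandchildren's generation equally among Hamish, Petra, Aditi, Imani, Elio, Aoife, and Marit: 870,000 each.

Imani receives 870,000.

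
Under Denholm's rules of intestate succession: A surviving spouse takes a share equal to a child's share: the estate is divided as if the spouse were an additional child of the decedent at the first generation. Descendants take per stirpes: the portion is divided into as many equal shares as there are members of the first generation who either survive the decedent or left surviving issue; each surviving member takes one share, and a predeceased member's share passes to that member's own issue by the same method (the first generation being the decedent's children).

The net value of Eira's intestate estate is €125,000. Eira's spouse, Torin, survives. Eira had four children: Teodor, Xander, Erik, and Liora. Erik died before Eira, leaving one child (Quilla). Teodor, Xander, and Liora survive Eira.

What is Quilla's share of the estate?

Quilla receives €25,000.

The spouse counts as an additional share at the children's level, so there are 5 primary shares of €25,000. Torin takes one such share (€25,000).
The children's combined portion (€100,000) is divided into 4 shares of €25,000: Teodor, Xander, and Liora each take €25,000; Erik's €25,000 share passes to Erik's issue.
Erik's share (€25,000) passes entirely to Quilla.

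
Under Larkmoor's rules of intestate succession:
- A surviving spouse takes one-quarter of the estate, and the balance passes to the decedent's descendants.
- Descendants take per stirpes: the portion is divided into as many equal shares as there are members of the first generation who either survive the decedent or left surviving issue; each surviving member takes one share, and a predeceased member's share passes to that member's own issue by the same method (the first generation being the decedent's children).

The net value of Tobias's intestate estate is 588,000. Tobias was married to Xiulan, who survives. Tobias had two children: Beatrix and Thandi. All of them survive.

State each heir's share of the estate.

Xiulan takes one-quarter of 588,000 = 147,000. The remaining 441,000 passes to the descendants.
The descendants' portion (441,000) is divided into 2 shares of 220,500: Beatrix and Thandi each take 220,500.

Xiulan: 147,000; Beatrix: 220,500; Thandi: 220,500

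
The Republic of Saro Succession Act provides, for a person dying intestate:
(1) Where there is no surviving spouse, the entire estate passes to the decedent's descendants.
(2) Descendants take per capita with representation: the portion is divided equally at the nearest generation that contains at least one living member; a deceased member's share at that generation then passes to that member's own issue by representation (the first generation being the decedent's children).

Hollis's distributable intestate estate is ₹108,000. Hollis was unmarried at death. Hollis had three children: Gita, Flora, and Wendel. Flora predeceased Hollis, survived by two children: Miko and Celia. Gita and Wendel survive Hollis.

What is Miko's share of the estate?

The entire ₹108,000 passes to the descendants.
That amount (₹108,000) is divided into 3 shares of ₹36,000: Gita and Wendel each take ₹36,000; Flora's ₹36,000 share passes to Flora's issue.
Flora's share (₹36,000) is divided into 2 shares of ₹18,000: Miko and Celia each take ₹18,000.

Miko receives ₹18,000.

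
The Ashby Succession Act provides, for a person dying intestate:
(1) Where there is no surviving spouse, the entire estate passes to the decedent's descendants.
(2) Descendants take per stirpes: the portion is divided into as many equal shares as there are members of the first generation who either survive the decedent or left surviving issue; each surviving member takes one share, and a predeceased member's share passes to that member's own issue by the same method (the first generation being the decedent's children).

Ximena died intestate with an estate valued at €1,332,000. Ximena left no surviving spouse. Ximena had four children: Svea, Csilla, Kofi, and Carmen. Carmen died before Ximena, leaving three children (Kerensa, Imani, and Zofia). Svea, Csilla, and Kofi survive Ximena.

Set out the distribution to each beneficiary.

Svea: €333,000; Csilla: €333,000; Kofi: €333,000; Kerensa: €111,000; Imani: €111,000; Zofia: €111,000

The entire €1,332,000 passes to the descendants.
That amount (€1,332,000) is divided into 4 shares of €333,000: Svea, Csilla, and Kofi each take €333,000; Carmen's €333,000 share passes to Carmen's issue.
Carmen's share (€333,000) is divided into 3 shares of €111,000: Kerensa, Imani, and Zofia each take €111,000.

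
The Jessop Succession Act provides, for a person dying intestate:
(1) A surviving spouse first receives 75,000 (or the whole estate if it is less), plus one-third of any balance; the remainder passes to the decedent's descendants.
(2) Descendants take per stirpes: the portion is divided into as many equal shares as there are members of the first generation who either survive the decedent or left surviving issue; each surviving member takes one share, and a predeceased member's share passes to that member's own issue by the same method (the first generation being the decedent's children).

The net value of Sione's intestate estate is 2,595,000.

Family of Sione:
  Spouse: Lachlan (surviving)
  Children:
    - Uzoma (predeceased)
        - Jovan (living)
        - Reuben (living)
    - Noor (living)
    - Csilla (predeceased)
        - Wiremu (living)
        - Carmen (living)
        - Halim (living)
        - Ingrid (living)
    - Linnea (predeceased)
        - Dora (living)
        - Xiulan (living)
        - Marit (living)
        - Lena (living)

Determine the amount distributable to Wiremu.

Lachlan first takes 75,000, leaving a balance of 2,520,000. Lachlan then takes one-third of the balance (840,000), for a total of 915,000. The remaining 1,680,000 passes to the descendants.
The descendants' portion (1,680,000) is divided into 4 shares of 420,000: Noor takes 420,000; Uzoma's 420,000 share passes to Uzoma's issue; Csilla's 420,000 share passes to Csilla's issue; Linnea's 420,000 share passes to Linnea's issue.
Uzoma's share (420,000) is divided into 2 shares of 210,000: Jovan and Reuben each take 210,000.
Csilla's share (420,000) is divided into 4 shares of 105,000: Wiremu, Carmen, Halim, and Ingrid each take 105,000.
Linnea's share (420,000) is divided into 4 shares of 105,000: Dora, Xiulan, Marit, and Lena each take 105,000.

Wiremu receives 105,000.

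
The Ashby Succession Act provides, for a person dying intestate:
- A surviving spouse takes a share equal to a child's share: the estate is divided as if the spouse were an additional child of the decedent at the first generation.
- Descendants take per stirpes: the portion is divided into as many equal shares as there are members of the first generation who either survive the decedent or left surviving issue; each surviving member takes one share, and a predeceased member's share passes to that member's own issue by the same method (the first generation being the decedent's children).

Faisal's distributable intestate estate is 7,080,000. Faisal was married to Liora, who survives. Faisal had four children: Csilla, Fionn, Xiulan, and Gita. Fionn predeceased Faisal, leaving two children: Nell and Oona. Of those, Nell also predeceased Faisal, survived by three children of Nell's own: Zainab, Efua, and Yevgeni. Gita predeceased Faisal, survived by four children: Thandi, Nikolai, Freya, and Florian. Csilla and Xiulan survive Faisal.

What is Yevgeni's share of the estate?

Yevgeni receives 236,000.

The spouse counts as an additional share at the children's level, so there are 5 primary shares of 1,416,000. Liora takes one such share (1,416,000).
The children's combined portion (5,664,000) is divided into 4 shares of 1,416,000: Csilla and Xiulan each take 1,416,000; Fionn's 1,416,000 share passes to Fionn's issue; Gita's 1,416,000 share passes to Gita's issue.
Fionn's share (1,416,000) is divided into 2 shares of 708,000: Oona takes 708,000; Nell's 708,000 share passes to Nell's issue.
Nell's share (708,000) is divided into 3 shares of 236,000: Zainab, Efua, and Yevgeni each take 236,000.
Gita's share (1,416,000) is divided into 4 shares of 354,000: Thandi, Nikolai, Freya, and Florian each take 354,000.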